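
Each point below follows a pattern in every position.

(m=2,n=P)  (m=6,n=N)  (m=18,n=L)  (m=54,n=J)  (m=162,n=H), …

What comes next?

M — ×3 each step: 2, 6, 18, 54, 162 → 486.
N goes P, N, L, J, H → F (letters move back 2 places in the alphabet).
Combining the parts gives (m=486,n=F).

(m=486,n=F)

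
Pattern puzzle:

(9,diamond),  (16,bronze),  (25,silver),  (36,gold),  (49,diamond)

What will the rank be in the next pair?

bronze

First component: perfect squares: 3², 4², 5², …, so 9, 16, 25, 36, 49 → 64.
Rank — repeats diamond → bronze → silver → gold: diamond, bronze, silver, gold, diamond → bronze.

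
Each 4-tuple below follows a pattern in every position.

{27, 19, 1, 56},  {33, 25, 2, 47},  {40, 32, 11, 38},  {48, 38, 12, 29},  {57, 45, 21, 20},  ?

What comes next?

For the first slot, differences are 6, 7, 8, … (increasing by 1 each time): 27, 33, 40, 48, 57 → 67.
Second slot goes 19, 25, 32, 38, 45 → 51 (alternating steps +6, +7, +6, +7, …).
Third slot: alternating steps +1, +9, +1, +9, …; 1, 2, 11, 12, 21 → 22.
Fourth slot — −9 each step: 56, 47, 38, 29, 20 → 11.
Combining the parts gives {67, 51, 22, 11}.

{67, 51, 22, 11}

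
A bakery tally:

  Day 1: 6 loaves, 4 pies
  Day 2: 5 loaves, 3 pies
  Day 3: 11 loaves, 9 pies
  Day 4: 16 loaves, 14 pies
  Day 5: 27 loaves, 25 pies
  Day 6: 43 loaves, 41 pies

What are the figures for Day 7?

Loaves: each term is the sum of the two before it, so 6, 5, 11, 16, 27, 43 → 70.
Pies — always 2 less than the loaves: 4, 3, 9, 14, 25, 41 → 68.
So the next line is 70 loaves, 68 pies.

70 loaves, 68 pies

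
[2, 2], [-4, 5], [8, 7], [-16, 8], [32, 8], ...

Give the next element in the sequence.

[-64, 7]

First value: 2, -4, 8, -16, 32 → -64 (×(-2) each step).
Second value: 2, 5, 7, 8, 8 → 7 (differences are 3, 2, 1, … (decreasing by 1 each time)).
Putting it together: [-64, 7].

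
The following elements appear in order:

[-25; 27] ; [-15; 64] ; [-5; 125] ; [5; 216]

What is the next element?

First part: +10 each step; -25, -15, -5, 5 → 15.
Second part goes 27, 64, 125, 216 → 343 (perfect cubes: 3³, 4³, 5³, …).
Putting it together: [15; 343].

[15; 343]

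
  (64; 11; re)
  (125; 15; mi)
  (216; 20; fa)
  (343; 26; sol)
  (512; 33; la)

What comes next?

First entry: perfect cubes: 4³, 5³, 6³, …; 64, 125, 216, 343, 512 → 729.
Second entry goes 11, 15, 20, 26, 33 → 41 (differences are 4, 5, 6, … (increasing by 1 each time)).
Note goes re, mi, fa, sol, la → ti (runs through the solfège scale do→ti).
So the next tuple is (729; 41; ti).

(729; 41; ti)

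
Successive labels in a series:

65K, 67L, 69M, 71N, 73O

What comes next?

First component: 65, 67, 69, 71, 73 → 75 (+2 each step).
Letter: K, L, M, N, O → P (letters move forward 1 place in the alphabet).
Putting it together: 75P.

75P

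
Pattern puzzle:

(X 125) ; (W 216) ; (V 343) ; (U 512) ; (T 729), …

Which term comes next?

Letter: letters move back 1 place in the alphabet; X, W, V, U, T → S.
For the second part, perfect cubes: 5³, 6³, 7³, …: 125, 216, 343, 512, 729 → 1000.
Putting it together: (S 1000).

(S 1000)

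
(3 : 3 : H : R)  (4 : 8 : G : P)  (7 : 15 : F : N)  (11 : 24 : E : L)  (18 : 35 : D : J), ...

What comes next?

(29 : 48 : C : H)

First value — each term is the sum of the two before it: 3, 4, 7, 11, 18 → 29.
Second value: differences are 5, 7, 9, … (increasing by 2 each time), so 3, 8, 15, 24, 35 → 48.
First letter: letters move back 1 place in the alphabet; H, G, F, E, D → C.
Second letter goes R, P, N, L, J → H (letters move back 2 places in the alphabet).
Putting it together: (29 : 48 : C : H).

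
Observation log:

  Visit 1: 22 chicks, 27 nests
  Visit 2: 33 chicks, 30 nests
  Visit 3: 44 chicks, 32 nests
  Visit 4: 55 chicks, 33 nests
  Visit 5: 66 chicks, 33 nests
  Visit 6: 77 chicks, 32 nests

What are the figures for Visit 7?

Chicks — +11 each step: 22, 33, 44, 55, 66, 77 → 88.
Nests: 27, 30, 32, 33, 33, 32 → 30 (differences are 3, 2, 1, … (decreasing by 1 each time)).
Combining the parts gives 88 chicks, 30 nests.

88 chicks, 30 nests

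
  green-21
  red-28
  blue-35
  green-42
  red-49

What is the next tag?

Colour: repeats green → red → blue; green, red, blue, green, red → blue.
Second component: 21, 28, 35, 42, 49 → 56 (+7 each step).
So the next tag is blue-56.

blue-56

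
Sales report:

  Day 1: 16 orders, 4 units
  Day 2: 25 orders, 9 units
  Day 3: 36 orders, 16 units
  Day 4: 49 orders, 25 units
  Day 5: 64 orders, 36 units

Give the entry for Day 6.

81 orders, 49 units

For the orders, perfect squares: 4², 5², 6², …: 16, 25, 36, 49, 64 → 81.
Units — perfect squares: 2², 3², 4², …: 4, 9, 16, 25, 36 → 49.
Combining the parts gives 81 orders, 49 units.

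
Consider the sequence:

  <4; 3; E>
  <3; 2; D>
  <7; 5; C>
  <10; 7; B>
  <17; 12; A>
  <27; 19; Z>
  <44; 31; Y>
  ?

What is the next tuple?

First entry: each term is the sum of the two before it, so 4, 3, 7, 10, 17, 27, 44 → 71.
Second entry — each term is the sum of the two before it: 3, 2, 5, 7, 12, 19, 31 → 50.
Letter: letters move back 1 place in the alphabet, wrapping A→Z, so E, D, C, B, A, Z, Y → X.
So the next tuple is <71; 50; X>.

<71; 50; X>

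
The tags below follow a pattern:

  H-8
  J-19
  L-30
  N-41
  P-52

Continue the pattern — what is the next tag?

R-63

Letter: letters move forward 2 places in the alphabet; H, J, L, N, P → R.
Second component goes 8, 19, 30, 41, 52 → 63 (+11 each step).
Putting it together: R-63.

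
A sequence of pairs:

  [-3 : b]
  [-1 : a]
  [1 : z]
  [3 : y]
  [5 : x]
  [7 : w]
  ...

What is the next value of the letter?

For the letter, letters move back 1 place in the alphabet, wrapping A→Z: b, a, z, y, x, w → v.

v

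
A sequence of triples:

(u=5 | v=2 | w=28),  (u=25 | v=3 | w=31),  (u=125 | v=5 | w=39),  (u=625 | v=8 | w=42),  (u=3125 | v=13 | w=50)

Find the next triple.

U goes 5, 25, 125, 625, 3125 → 15625 (×5 each step).
V: 2, 3, 5, 8, 13 → 21 (each term is the sum of the two before it).
W: alternating steps +3, +8, +3, +8, …, so 28, 31, 39, 42, 50 → 53.
Combining the parts gives (u=15625 | v=21 | w=53).

(u=15625 | v=21 | w=53)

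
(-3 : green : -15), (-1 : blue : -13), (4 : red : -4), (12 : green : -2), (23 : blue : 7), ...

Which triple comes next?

(37 : red : 9)

First value — differences are 2, 5, 8, … (increasing by 3 each time): -3, -1, 4, 12, 23 → 37.
Colour: repeats green → blue → red, so green, blue, red, green, blue → red.
Third value: alternating steps +2, +9, +2, +9, …; -15, -13, -4, -2, 7 → 9.
Putting it together: (37 : red : 9).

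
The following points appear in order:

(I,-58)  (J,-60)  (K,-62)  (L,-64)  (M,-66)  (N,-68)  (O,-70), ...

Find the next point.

Letter goes I, J, K, L, M, N, O → P (letters move forward 1 place in the alphabet).
Second coordinate: −2 each step, so -58, -60, -62, -64, -66, -68, -70 → -72.
Putting it together: (P,-72).

(P,-72)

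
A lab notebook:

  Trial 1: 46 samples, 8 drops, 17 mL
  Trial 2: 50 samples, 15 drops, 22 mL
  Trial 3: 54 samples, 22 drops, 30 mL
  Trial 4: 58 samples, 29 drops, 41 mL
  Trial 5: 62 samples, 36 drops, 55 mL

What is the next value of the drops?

43

Drops — +7 each step: 8, 15, 22, 29, 36 → 43.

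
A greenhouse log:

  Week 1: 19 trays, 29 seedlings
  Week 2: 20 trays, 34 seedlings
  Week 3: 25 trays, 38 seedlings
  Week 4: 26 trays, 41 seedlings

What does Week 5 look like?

Trays: 19, 20, 25, 26 → 31 (alternating steps +1, +5, +1, +5, …).
Seedlings: 29, 34, 38, 41 → 43 (differences are 5, 4, 3, … (decreasing by 1 each time)).
So the next record is 31 trays, 43 seedlings.

31 trays, 43 seedlings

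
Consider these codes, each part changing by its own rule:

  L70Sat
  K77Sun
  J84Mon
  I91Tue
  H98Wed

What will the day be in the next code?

Thu

For the day, runs through the weekdays Mon→Sun: Sat, Sun, Mon, Tue, Wed → Thu.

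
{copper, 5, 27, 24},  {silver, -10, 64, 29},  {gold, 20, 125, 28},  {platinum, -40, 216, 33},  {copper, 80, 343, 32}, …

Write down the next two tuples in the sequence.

{silver, -160, 512, 37}, {gold, 320, 729, 36}

Metal: copper, silver, gold, platinum, copper → silver → gold (repeats copper → silver → gold → platinum).
Second entry: ×(-2) each step; 5, -10, 20, -40, 80 → -160 → 320.
Third entry: perfect cubes: 3³, 4³, 5³, …; 27, 64, 125, 216, 343 → 512 → 729.
Fourth entry: alternating steps +5, −1, +5, −1, …; 24, 29, 28, 33, 32 → 37 → 36.
Putting the parts together: {silver, -160, 512, 37} and then {gold, 320, 729, 36}.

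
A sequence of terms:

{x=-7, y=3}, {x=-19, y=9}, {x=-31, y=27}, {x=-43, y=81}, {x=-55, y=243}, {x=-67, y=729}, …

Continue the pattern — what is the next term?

{x=-79, y=2187}

X: −12 each step, so -7, -19, -31, -43, -55, -67 → -79.
Y: 3, 9, 27, 81, 243, 729 → 2187 (×3 each step).
So the next term is {x=-79, y=2187}.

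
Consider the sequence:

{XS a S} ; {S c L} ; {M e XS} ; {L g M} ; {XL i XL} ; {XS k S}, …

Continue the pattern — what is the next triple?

{S m L}

First size: XS, S, M, L, XL, XS → S (repeats XS → S → M → L → XL).
For the letter, letters move forward 2 places in the alphabet: a, c, e, g, i, k → m.
Second size: repeats S → L → XS → M → XL, so S, L, XS, M, XL, S → L.
Putting it together: {S m L}.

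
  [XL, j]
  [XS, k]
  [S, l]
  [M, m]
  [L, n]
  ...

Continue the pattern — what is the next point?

Size: runs through clothing sizes XS→XL, so XL, XS, S, M, L → XL.
Letter: letters move forward 1 place in the alphabet; j, k, l, m, n → o.
So the next point is [XL, o].

[XL, o]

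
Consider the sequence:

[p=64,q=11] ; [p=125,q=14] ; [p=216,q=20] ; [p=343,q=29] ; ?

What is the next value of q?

41

Q: differences are 3, 6, 9, … (increasing by 3 each time); 11, 14, 20, 29 → 41.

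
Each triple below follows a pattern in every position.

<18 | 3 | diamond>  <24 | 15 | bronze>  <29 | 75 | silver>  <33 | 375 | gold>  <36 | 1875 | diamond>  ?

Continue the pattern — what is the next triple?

<38 | 9375 | bronze>

First part — differences are 6, 5, 4, … (decreasing by 1 each time): 18, 24, 29, 33, 36 → 38.
Second part goes 3, 15, 75, 375, 1875 → 9375 (×5 each step).
Rank goes diamond, bronze, silver, gold, diamond → bronze (repeats diamond → bronze → silver → gold).
Combining the parts gives <38 | 9375 | bronze>.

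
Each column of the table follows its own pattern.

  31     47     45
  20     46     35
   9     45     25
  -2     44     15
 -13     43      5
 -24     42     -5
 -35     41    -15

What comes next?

First component: 31, 20, 9, -2, -13, -24, -35 → -46 (−11 each step).
Second component: 47, 46, 45, 44, 43, 42, 41 → 40 (−1 each step).
Third component: 45, 35, 25, 15, 5, -5, -15 → -25 (−10 each step).
Putting it together: -46  40  -25.

-46  40  -25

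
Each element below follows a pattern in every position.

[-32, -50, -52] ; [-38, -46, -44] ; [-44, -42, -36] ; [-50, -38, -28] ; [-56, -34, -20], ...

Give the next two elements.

[-62, -30, -12], [-68, -26, -4]

First component goes -32, -38, -44, -50, -56 → -62 → -68 (−6 each step).
Second component goes -50, -46, -42, -38, -34 → -30 → -26 (+4 each step).
Third component: -52, -44, -36, -28, -20 → -12 → -4 (+8 each step).
So the next two elements are [-62, -30, -12] and [-68, -26, -4].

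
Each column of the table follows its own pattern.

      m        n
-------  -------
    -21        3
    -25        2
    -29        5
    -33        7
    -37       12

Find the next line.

-41  19

Column m: −4 each step; -21, -25, -29, -33, -37 → -41.
Column n — each term is the sum of the two before it: 3, 2, 5, 7, 12 → 19.
So the next line is -41  19.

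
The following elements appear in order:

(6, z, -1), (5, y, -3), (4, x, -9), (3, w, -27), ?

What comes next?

First entry: −1 each step, so 6, 5, 4, 3 → 2.
Letter: letters move back 1 place in the alphabet; z, y, x, w → v.
Third entry: -1, -3, -9, -27 → -81 (×3 each step).
So the next element is (2, v, -81).

(2, v, -81)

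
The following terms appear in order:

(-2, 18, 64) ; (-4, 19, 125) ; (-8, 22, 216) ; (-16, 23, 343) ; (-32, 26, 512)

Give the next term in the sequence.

(-64, 27, 729)

For the first slot, ×2 each step: -2, -4, -8, -16, -32 → -64.
Second slot goes 18, 19, 22, 23, 26 → 27 (alternating steps +1, +3, +1, +3, …).
Third slot — perfect cubes: 4³, 5³, 6³, …: 64, 125, 216, 343, 512 → 729.
So the next term is (-64, 27, 729).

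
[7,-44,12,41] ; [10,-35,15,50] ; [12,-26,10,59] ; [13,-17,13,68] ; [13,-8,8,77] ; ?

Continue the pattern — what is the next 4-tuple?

[12,1,11,86]

First coordinate — differences are 3, 2, 1, … (decreasing by 1 each time): 7, 10, 12, 13, 13 → 12.
Second coordinate — +9 each step: -44, -35, -26, -17, -8 → 1.
Third coordinate — alternating steps +3, −5, +3, −5, …: 12, 15, 10, 13, 8 → 11.
Fourth coordinate goes 41, 50, 59, 68, 77 → 86 (+9 each step).
So the next 4-tuple is [12,1,11,86].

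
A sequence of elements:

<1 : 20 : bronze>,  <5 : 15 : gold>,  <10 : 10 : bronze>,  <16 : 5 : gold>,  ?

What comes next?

<23 : 0 : bronze>

First entry: differences are 4, 5, 6, … (increasing by 1 each time); 1, 5, 10, 16 → 23.
Second entry: 20, 15, 10, 5 → 0 (−5 each step).
Rank — alternates bronze ↔ gold: bronze, gold, bronze, gold → bronze.
Combining the parts gives <23 : 0 : bronze>.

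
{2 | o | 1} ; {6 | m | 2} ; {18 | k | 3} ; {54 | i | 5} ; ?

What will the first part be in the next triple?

First part: 2, 6, 18, 54 → 162 (×3 each step).

162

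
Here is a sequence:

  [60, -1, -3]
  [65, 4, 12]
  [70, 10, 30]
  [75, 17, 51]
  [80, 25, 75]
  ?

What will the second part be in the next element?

Second part goes -1, 4, 10, 17, 25 → 34 (differences are 5, 6, 7, … (increasing by 1 each time)).

34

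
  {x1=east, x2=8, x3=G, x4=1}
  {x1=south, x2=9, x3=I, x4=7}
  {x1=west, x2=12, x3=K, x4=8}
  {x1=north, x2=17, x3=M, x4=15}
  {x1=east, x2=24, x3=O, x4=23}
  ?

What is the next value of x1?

south

X1: repeats east → south → west → north, so east, south, west, north, east → south.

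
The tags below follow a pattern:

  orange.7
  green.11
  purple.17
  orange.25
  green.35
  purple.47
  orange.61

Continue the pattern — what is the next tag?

Colour: repeats orange → green → purple; orange, green, purple, orange, green, purple, orange → green.
For the second component, differences are 4, 6, 8, … (increasing by 2 each time): 7, 11, 17, 25, 35, 47, 61 → 77.
So the next tag is green.77.

green.77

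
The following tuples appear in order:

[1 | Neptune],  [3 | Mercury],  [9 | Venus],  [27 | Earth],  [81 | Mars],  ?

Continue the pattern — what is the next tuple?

[243 | Jupiter]

First slot — ×3 each step: 1, 3, 9, 27, 81 → 243.
Planet — runs through the planets Mercury→Neptune: Neptune, Mercury, Venus, Earth, Mars → Jupiter.
So the next tuple is [243 | Jupiter].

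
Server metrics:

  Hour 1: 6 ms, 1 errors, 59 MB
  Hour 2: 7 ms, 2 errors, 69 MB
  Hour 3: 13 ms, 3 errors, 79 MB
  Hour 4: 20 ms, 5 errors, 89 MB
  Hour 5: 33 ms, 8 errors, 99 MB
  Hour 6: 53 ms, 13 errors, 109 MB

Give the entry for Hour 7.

Ms: 6, 7, 13, 20, 33, 53 → 86 (each term is the sum of the two before it).
Errors goes 1, 2, 3, 5, 8, 13 → 21 (each term is the sum of the two before it).
MB goes 59, 69, 79, 89, 99, 109 → 119 (+10 each step).
Putting it together: 86 ms, 21 errors, 119 MB.

86 ms, 21 errors, 119 MB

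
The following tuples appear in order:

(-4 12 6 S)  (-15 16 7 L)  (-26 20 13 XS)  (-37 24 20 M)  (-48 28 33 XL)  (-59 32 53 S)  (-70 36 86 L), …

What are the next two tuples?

(-81 40 139 XS), (-92 44 225 M)

First component: -4, -15, -26, -37, -48, -59, -70 → -81 → -92 (−11 each step).
Second component goes 12, 16, 20, 24, 28, 32, 36 → 40 → 44 (+4 each step).
Third component: 6, 7, 13, 20, 33, 53, 86 → 139 → 225 (each term is the sum of the two before it).
Size: S, L, XS, M, XL, S, L → XS → M (repeats S → L → XS → M → XL).
So the next two tuples are (-81 40 139 XS) and (-92 44 225 M).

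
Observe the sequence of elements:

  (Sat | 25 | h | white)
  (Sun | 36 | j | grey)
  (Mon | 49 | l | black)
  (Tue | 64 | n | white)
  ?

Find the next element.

(Wed | 81 | p | grey)

Day: Sat, Sun, Mon, Tue → Wed (runs through the weekdays Mon→Sun).
Second entry — perfect squares: 5², 6², 7², …: 25, 36, 49, 64 → 81.
Letter: h, j, l, n → p (letters move forward 2 places in the alphabet).
Shade goes white, grey, black, white → grey (repeats white → grey → black).
Putting it together: (Wed | 81 | p | grey).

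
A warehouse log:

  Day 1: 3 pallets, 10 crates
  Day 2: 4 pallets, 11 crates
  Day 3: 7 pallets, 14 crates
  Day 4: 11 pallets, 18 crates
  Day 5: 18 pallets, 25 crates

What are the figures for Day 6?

29 pallets, 36 crates

Pallets: each term is the sum of the two before it; 3, 4, 7, 11, 18 → 29.
Crates: always 7 more than the pallets, so 10, 11, 14, 18, 25 → 36.
Combining the parts gives 29 pallets, 36 crates.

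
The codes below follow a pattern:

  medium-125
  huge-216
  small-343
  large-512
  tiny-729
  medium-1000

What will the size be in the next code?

huge

Size: medium, huge, small, large, tiny, medium → huge (repeats medium → huge → small → large → tiny).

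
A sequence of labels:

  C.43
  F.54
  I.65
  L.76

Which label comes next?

For the letter, letters move forward 3 places in the alphabet: C, F, I, L → O.
Second component: 43, 54, 65, 76 → 87 (+11 each step).
Putting it together: O.87.

O.87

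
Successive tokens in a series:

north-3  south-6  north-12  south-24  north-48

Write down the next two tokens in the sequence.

south-96 then north-192

Direction — alternates north ↔ south: north, south, north, south, north → south → north.
Second component goes 3, 6, 12, 24, 48 → 96 → 192 (×2 each step).
Putting the parts together: south-96 and then north-192.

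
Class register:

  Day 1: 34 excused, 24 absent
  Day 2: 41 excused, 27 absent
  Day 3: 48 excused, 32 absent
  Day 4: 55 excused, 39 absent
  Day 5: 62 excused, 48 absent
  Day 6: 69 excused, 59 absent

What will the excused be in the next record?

Excused goes 34, 41, 48, 55, 62, 69 → 76 (+7 each step).
For the absent, differences are 3, 5, 7, … (increasing by 2 each time): 24, 27, 32, 39, 48, 59 → 72.

76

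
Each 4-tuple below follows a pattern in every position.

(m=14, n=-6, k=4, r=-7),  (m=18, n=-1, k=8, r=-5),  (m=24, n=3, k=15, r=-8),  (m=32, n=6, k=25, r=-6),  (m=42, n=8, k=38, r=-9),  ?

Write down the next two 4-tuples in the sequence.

For the m, differences are 4, 6, 8, … (increasing by 2 each time): 14, 18, 24, 32, 42 → 54 → 68.
N: differences are 5, 4, 3, … (decreasing by 1 each time); -6, -1, 3, 6, 8 → 9 → 9.
K goes 4, 8, 15, 25, 38 → 54 → 73 (differences are 4, 7, 10, … (increasing by 3 each time)).
For the r, alternating steps +2, −3, +2, −3, …: -7, -5, -8, -6, -9 → -7 → -10.
Putting the parts together: (m=54, n=9, k=54, r=-7) and then (m=68, n=9, k=73, r=-10).

(m=54, n=9, k=54, r=-7), (m=68, n=9, k=73, r=-10)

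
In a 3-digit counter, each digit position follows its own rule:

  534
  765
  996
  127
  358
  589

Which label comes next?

710

First digit: +2 each step, mod 10; 5, 7, 9, 1, 3, 5 → 7.
Second digit goes 3, 6, 9, 2, 5, 8 → 1 (+3 each step, mod 10).
Third digit: +1 each step, mod 10; 4, 5, 6, 7, 8, 9 → 0.
Combining the parts gives 710.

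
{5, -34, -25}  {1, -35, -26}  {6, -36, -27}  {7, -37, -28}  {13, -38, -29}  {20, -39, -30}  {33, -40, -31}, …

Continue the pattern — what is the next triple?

First part: each term is the sum of the two before it; 5, 1, 6, 7, 13, 20, 33 → 53.
For the second part, −1 each step: -34, -35, -36, -37, -38, -39, -40 → -41.
Third part — always 9 more than the second part: -25, -26, -27, -28, -29, -30, -31 → -32.
Combining the parts gives {53, -41, -32}.

{53, -41, -32}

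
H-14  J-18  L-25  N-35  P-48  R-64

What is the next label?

Letter — letters move forward 2 places in the alphabet: H, J, L, N, P, R → T.
Second component: differences are 4, 7, 10, … (increasing by 3 each time), so 14, 18, 25, 35, 48, 64 → 83.
So the next label is T-83.

T-83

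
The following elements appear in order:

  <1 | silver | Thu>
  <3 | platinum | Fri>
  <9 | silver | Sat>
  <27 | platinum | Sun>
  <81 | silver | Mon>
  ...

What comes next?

<243 | platinum | Tue>

For the first part, ×3 each step: 1, 3, 9, 27, 81 → 243.
For the metal, alternates silver ↔ platinum: silver, platinum, silver, platinum, silver → platinum.
Day: runs through the weekdays Mon→Sun, so Thu, Fri, Sat, Sun, Mon → Tue.
So the next element is <243 | platinum | Tue>.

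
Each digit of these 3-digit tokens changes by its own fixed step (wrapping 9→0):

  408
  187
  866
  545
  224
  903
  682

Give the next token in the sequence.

First digit: −3 each step, mod 10, so 4, 1, 8, 5, 2, 9, 6 → 3.
Second digit: 0, 8, 6, 4, 2, 0, 8 → 6 (−2 each step, mod 10).
For the third digit, −1 each step, mod 10: 8, 7, 6, 5, 4, 3, 2 → 1.
So the next token is 361.

361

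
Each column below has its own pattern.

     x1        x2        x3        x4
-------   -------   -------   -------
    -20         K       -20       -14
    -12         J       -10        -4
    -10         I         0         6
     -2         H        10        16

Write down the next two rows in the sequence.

Column x1 — alternating steps +8, +2, +8, +2, …: -20, -12, -10, -2 → 0 → 8.
Column x2: letters move back 1 place in the alphabet, so K, J, I, H → G → F.
Column x3 — +10 each step: -20, -10, 0, 10 → 20 → 30.
Column x4: always 6 more than the column x3; -14, -4, 6, 16 → 26 → 36.
Putting the parts together: 0  G  20  26 and then 8  F  30  36.

0  G  20  26; 8  F  30  36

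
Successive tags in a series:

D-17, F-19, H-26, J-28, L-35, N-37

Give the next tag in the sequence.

Letter: letters move forward 2 places in the alphabet, so D, F, H, J, L, N → P.
For the second component, alternating steps +2, +7, +2, +7, …: 17, 19, 26, 28, 35, 37 → 44.
Combining the parts gives P-44.

P-44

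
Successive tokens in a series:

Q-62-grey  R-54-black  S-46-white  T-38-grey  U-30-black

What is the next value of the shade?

white

Shade: grey, black, white, grey, black → white (repeats grey → black → white).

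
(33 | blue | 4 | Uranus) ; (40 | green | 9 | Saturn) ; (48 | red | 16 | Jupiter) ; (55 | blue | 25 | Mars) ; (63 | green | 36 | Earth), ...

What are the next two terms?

First component — alternating steps +7, +8, +7, +8, …: 33, 40, 48, 55, 63 → 70 → 78.
Colour: repeats blue → green → red; blue, green, red, blue, green → red → blue.
For the third component, perfect squares: 2², 3², 4², …: 4, 9, 16, 25, 36 → 49 → 64.
Planet: runs backward through the planets Mercury→Neptune, so Uranus, Saturn, Jupiter, Mars, Earth → Venus → Mercury.
Putting the parts together: (70 | red | 49 | Venus) and then (78 | blue | 64 | Mercury).

(70 | red | 49 | Venus), (78 | blue | 64 | Mercury)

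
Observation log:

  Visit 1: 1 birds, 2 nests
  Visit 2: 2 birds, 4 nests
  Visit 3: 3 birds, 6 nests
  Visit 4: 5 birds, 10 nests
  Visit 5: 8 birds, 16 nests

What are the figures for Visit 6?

13 birds, 26 nests

Birds: each term is the sum of the two before it; 1, 2, 3, 5, 8 → 13.
Nests: always 2 × the birds; 2, 4, 6, 10, 16 → 26.
So the next record is 13 birds, 26 nests.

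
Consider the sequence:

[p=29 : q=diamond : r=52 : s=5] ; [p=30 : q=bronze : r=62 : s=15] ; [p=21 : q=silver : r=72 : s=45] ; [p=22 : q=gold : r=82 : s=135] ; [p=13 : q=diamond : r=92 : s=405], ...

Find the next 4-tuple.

[p=14 : q=bronze : r=102 : s=1215]

P — alternating steps +1, −9, +1, −9, …: 29, 30, 21, 22, 13 → 14.
Q: repeats diamond → bronze → silver → gold; diamond, bronze, silver, gold, diamond → bronze.
R goes 52, 62, 72, 82, 92 → 102 (+10 each step).
S: 5, 15, 45, 135, 405 → 1215 (×3 each step).
So the next 4-tuple is [p=14 : q=bronze : r=102 : s=1215].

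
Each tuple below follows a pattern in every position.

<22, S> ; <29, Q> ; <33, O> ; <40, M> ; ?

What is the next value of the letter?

K

First value — alternating steps +7, +4, +7, +4, …: 22, 29, 33, 40 → 44.
Letter goes S, Q, O, M → K (letters move back 2 places in the alphabet).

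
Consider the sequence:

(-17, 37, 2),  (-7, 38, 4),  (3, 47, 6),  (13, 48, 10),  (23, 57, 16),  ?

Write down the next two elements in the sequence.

For the first coordinate, +10 each step: -17, -7, 3, 13, 23 → 33 → 43.
Second coordinate: 37, 38, 47, 48, 57 → 58 → 67 (alternating steps +1, +9, +1, +9, …).
Third coordinate: each term is the sum of the two before it; 2, 4, 6, 10, 16 → 26 → 42.
So the next two elements are (33, 58, 26) and (43, 67, 42).

(33, 58, 26), (43, 67, 42)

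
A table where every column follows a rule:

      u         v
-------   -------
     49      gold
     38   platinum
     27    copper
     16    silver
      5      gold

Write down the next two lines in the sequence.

Column u: 49, 38, 27, 16, 5 → -6 → -17 (−11 each step).
Column v: repeats gold → platinum → copper → silver; gold, platinum, copper, silver, gold → platinum → copper.
So the next two lines are -6  platinum and -17  copper.

-6  platinum; -17  copper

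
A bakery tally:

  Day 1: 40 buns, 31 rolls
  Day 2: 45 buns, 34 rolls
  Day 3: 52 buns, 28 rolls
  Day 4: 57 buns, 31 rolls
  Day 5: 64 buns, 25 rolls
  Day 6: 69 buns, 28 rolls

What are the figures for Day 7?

For the buns, alternating steps +5, +7, +5, +7, …: 40, 45, 52, 57, 64, 69 → 76.
Rolls goes 31, 34, 28, 31, 25, 28 → 22 (alternating steps +3, −6, +3, −6, …).
Putting it together: 76 buns, 22 rolls.

76 buns, 22 rolls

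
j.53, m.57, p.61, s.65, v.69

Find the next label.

Letter: j, m, p, s, v → y (letters move forward 3 places in the alphabet).
For the second component, +4 each step: 53, 57, 61, 65, 69 → 73.
Putting it together: y.73.

y.73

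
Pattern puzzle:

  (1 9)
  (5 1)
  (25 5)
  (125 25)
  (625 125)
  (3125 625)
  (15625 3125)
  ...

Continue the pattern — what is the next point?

(78125 15625)

First value goes 1, 5, 25, 125, 625, 3125, 15625 → 78125 (×5 each step).
Second value: always the previous value of the first value, so 9, 1, 5, 25, 125, 625, 3125 → 15625.
Putting it together: (78125 15625).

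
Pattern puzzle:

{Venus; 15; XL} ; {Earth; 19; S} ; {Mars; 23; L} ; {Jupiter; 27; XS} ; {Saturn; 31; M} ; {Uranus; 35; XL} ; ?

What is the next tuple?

{Neptune; 39; S}

Planet goes Venus, Earth, Mars, Jupiter, Saturn, Uranus → Neptune (runs through the planets Mercury→Neptune).
Second coordinate: 15, 19, 23, 27, 31, 35 → 39 (+4 each step).
Size: XL, S, L, XS, M, XL → S (repeats XL → S → L → XS → M).
Combining the parts gives {Neptune; 39; S}.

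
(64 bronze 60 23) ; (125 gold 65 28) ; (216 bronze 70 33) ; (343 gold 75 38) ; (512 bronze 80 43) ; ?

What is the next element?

(729 gold 85 48)

For the first entry, perfect cubes: 4³, 5³, 6³, …: 64, 125, 216, 343, 512 → 729.
Rank goes bronze, gold, bronze, gold, bronze → gold (alternates bronze ↔ gold).
Third entry: +5 each step, so 60, 65, 70, 75, 80 → 85.
Fourth entry — +5 each step: 23, 28, 33, 38, 43 → 48.
Putting it together: (729 gold 85 48).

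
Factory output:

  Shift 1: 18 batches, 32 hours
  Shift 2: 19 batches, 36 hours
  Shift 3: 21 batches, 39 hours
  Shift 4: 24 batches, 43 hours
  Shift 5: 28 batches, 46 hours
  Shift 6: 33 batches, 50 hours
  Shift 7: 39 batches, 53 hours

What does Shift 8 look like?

46 batches, 57 hours

Batches goes 18, 19, 21, 24, 28, 33, 39 → 46 (differences are 1, 2, 3, … (increasing by 1 each time)).
Hours: alternating steps +4, +3, +4, +3, …; 32, 36, 39, 43, 46, 50, 53 → 57.
So the next record is 46 batches, 57 hours.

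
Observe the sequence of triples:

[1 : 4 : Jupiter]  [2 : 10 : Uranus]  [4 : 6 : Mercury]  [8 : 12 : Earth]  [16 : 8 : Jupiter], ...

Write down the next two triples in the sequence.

First component: 1, 2, 4, 8, 16 → 32 → 64 (×2 each step).
For the second component, alternating steps +6, −4, +6, −4, …: 4, 10, 6, 12, 8 → 14 → 10.
Planet — repeats Jupiter → Uranus → Mercury → Earth: Jupiter, Uranus, Mercury, Earth, Jupiter → Uranus → Mercury.
So the next two triples are [32 : 14 : Uranus] and [64 : 10 : Mercury].

[32 : 14 : Uranus], [64 : 10 : Mercury]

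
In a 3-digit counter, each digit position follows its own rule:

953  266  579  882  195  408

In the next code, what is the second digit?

1

For the second digit, +1 each step, mod 10: 5, 6, 7, 8, 9, 0 → 1.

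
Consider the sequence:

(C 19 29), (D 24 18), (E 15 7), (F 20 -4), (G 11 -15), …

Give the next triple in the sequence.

Letter — letters move forward 1 place in the alphabet: C, D, E, F, G → H.
Second entry — alternating steps +5, −9, +5, −9, …: 19, 24, 15, 20, 11 → 16.
Third entry: 29, 18, 7, -4, -15 → -26 (−11 each step).
So the next triple is (H 16 -26).

(H 16 -26)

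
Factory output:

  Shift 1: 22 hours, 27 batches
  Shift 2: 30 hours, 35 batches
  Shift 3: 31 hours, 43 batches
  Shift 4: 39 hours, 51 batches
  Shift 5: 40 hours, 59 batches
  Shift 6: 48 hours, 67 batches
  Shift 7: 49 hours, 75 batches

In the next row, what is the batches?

Batches: +8 each step, so 27, 35, 43, 51, 59, 67, 75 → 83.

83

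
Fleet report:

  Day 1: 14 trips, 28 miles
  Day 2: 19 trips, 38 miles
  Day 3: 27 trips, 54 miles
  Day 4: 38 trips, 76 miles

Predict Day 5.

Trips — differences are 5, 8, 11, … (increasing by 3 each time): 14, 19, 27, 38 → 52.
Miles: always 2 × the trips, so 28, 38, 54, 76 → 104.
Putting it together: 52 trips, 104 miles.

52 trips, 104 miles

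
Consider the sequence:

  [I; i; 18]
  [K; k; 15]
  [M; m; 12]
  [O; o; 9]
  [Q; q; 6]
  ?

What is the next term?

First letter: I, K, M, O, Q → S (letters move forward 2 places in the alphabet).
Second letter: letters move forward 2 places in the alphabet, so i, k, m, o, q → s.
Third entry: 18, 15, 12, 9, 6 → 3 (−3 each step).
Combining the parts gives [S; s; 3].

[S; s; 3]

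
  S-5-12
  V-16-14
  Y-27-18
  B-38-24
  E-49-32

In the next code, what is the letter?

H

Letter: letters move forward 3 places in the alphabet, wrapping Z→A; S, V, Y, B, E → H.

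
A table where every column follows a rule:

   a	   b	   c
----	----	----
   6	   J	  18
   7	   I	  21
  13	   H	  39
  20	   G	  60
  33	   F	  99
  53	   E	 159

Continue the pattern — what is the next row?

Column a: each term is the sum of the two before it; 6, 7, 13, 20, 33, 53 → 86.
Column b: J, I, H, G, F, E → D (letters move back 1 place in the alphabet).
Column c goes 18, 21, 39, 60, 99, 159 → 258 (always 3 × the column a).
Putting it together: 86  D  258.

86  D  258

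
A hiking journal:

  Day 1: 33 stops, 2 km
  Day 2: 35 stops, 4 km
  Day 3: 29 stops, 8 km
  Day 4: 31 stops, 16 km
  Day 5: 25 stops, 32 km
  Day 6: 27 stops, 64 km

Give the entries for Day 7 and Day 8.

Stops: alternating steps +2, −6, +2, −6, …, so 33, 35, 29, 31, 25, 27 → 21 → 23.
Km — ×2 each step: 2, 4, 8, 16, 32, 64 → 128 → 256.
So the next two rows are 21 stops, 128 km and 23 stops, 256 km.

21 stops, 128 km; 23 stops, 256 km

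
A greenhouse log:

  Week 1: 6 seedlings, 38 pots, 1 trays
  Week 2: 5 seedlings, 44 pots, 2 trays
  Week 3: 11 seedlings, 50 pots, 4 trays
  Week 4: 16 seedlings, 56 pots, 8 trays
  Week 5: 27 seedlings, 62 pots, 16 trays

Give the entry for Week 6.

43 seedlings, 68 pots, 32 trays

Seedlings goes 6, 5, 11, 16, 27 → 43 (each term is the sum of the two before it).
For the pots, +6 each step: 38, 44, 50, 56, 62 → 68.
Trays — ×2 each step: 1, 2, 4, 8, 16 → 32.
So the next record is 43 seedlings, 68 pots, 32 trays.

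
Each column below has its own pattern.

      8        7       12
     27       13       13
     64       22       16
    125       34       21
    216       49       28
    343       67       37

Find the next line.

512  88  48

First component: perfect cubes: 2³, 3³, 4³, …; 8, 27, 64, 125, 216, 343 → 512.
For the second component, differences are 6, 9, 12, … (increasing by 3 each time): 7, 13, 22, 34, 49, 67 → 88.
For the third component, differences are 1, 3, 5, … (increasing by 2 each time): 12, 13, 16, 21, 28, 37 → 48.
Combining the parts gives 512  88  48.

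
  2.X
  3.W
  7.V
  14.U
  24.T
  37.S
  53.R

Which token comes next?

72.Q

For the first component, differences are 1, 4, 7, … (increasing by 3 each time): 2, 3, 7, 14, 24, 37, 53 → 72.
Letter: X, W, V, U, T, S, R → Q (letters move back 1 place in the alphabet).
So the next token is 72.Q.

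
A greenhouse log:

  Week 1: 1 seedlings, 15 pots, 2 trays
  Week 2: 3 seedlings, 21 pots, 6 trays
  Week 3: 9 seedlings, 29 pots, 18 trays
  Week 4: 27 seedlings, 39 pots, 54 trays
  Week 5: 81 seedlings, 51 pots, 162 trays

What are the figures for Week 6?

243 seedlings, 65 pots, 486 trays

Seedlings — ×3 each step: 1, 3, 9, 27, 81 → 243.
For the pots, differences are 6, 8, 10, … (increasing by 2 each time): 15, 21, 29, 39, 51 → 65.
Trays: ×3 each step; 2, 6, 18, 54, 162 → 486.
Putting it together: 243 seedlings, 65 pots, 486 trays.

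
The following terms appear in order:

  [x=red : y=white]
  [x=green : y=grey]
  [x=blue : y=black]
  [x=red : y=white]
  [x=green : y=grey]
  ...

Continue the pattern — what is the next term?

[x=blue : y=black]

X — repeats red → green → blue: red, green, blue, red, green → blue.
Y — repeats white → grey → black: white, grey, black, white, grey → black.
Combining the parts gives [x=blue : y=black].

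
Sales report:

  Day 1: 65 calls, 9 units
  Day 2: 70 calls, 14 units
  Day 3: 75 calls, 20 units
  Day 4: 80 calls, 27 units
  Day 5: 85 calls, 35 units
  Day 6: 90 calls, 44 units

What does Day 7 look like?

Calls: +5 each step; 65, 70, 75, 80, 85, 90 → 95.
Units: 9, 14, 20, 27, 35, 44 → 54 (differences are 5, 6, 7, … (increasing by 1 each time)).
So the next line is 95 calls, 54 units.

95 calls, 54 units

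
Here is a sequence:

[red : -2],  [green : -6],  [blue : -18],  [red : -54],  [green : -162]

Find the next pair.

[blue : -486]

Colour: repeats red → green → blue, so red, green, blue, red, green → blue.
Second value: ×3 each step; -2, -6, -18, -54, -162 → -486.
Combining the parts gives [blue : -486].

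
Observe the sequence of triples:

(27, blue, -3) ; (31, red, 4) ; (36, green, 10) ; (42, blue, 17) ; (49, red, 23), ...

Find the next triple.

(57, green, 30)

First coordinate — differences are 4, 5, 6, … (increasing by 1 each time): 27, 31, 36, 42, 49 → 57.
Colour — repeats blue → red → green: blue, red, green, blue, red → green.
Third coordinate: alternating steps +7, +6, +7, +6, …, so -3, 4, 10, 17, 23 → 30.
Putting it together: (57, green, 30).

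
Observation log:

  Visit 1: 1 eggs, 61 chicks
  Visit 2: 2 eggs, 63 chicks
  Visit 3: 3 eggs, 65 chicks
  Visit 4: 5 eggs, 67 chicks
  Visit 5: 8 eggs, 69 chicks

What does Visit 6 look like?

13 eggs, 71 chicks

Eggs: each term is the sum of the two before it, so 1, 2, 3, 5, 8 → 13.
Chicks goes 61, 63, 65, 67, 69 → 71 (+2 each step).
Combining the parts gives 13 eggs, 71 chicks.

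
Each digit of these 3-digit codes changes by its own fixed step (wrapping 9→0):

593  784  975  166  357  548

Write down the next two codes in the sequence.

For the first digit, +2 each step, mod 10: 5, 7, 9, 1, 3, 5 → 7 → 9.
Second digit goes 9, 8, 7, 6, 5, 4 → 3 → 2 (−1 each step, mod 10).
Third digit: +1 each step, mod 10; 3, 4, 5, 6, 7, 8 → 9 → 0.
So the next two codes are 739 and 920.

739 then 920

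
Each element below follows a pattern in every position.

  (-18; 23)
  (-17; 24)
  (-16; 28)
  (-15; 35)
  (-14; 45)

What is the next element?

First component goes -18, -17, -16, -15, -14 → -13 (+1 each step).
Second component: differences are 1, 4, 7, … (increasing by 3 each time); 23, 24, 28, 35, 45 → 58.
Putting it together: (-13; 58).

(-13; 58)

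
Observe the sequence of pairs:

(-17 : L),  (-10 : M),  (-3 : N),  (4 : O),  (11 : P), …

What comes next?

For the first slot, +7 each step: -17, -10, -3, 4, 11 → 18.
Letter goes L, M, N, O, P → Q (letters move forward 1 place in the alphabet).
Putting it together: (18 : Q).

(18 : Q)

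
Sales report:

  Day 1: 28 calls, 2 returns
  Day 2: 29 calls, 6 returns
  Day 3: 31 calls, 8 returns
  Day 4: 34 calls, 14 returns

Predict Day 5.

Calls: differences are 1, 2, 3, … (increasing by 1 each time); 28, 29, 31, 34 → 38.
For the returns, each term is the sum of the two before it: 2, 6, 8, 14 → 22.
Putting it together: 38 calls, 22 returns.

38 calls, 22 returns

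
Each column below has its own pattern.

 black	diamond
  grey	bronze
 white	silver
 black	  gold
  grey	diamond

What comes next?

white  bronze

Shade: repeats black → grey → white; black, grey, white, black, grey → white.
Rank: diamond, bronze, silver, gold, diamond → bronze (repeats diamond → bronze → silver → gold).
So the next line is white  bronze.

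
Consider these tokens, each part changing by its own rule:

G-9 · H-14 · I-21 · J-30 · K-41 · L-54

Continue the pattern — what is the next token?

M-69

For the letter, letters move forward 1 place in the alphabet: G, H, I, J, K, L → M.
Second component goes 9, 14, 21, 30, 41, 54 → 69 (differences are 5, 7, 9, … (increasing by 2 each time)).
Putting it together: M-69.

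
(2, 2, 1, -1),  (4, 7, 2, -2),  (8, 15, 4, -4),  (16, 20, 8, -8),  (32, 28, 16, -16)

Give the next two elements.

(64, 33, 32, -32), (128, 41, 64, -64)

First entry: 2, 4, 8, 16, 32 → 64 → 128 (×2 each step).
Second entry goes 2, 7, 15, 20, 28 → 33 → 41 (alternating steps +5, +8, +5, +8, …).
For the third entry, ×2 each step: 1, 2, 4, 8, 16 → 32 → 64.
Fourth entry — ×2 each step: -1, -2, -4, -8, -16 → -32 → -64.
Putting the parts together: (64, 33, 32, -32) and then (128, 41, 64, -64).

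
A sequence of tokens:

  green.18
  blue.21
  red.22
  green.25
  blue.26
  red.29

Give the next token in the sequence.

Colour: repeats green → blue → red; green, blue, red, green, blue, red → green.
Second component: alternating steps +3, +1, +3, +1, …, so 18, 21, 22, 25, 26, 29 → 30.
So the next token is green.30.

green.30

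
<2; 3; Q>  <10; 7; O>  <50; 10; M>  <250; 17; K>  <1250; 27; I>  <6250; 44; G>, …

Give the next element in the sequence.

<31250; 71; E>

First slot goes 2, 10, 50, 250, 1250, 6250 → 31250 (×5 each step).
For the second slot, each term is the sum of the two before it: 3, 7, 10, 17, 27, 44 → 71.
For the letter, letters move back 2 places in the alphabet: Q, O, M, K, I, G → E.
So the next element is <31250; 71; E>.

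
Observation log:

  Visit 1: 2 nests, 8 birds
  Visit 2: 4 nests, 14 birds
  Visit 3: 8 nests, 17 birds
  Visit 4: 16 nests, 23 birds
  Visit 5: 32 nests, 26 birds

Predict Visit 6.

Nests: ×2 each step, so 2, 4, 8, 16, 32 → 64.
Birds: alternating steps +6, +3, +6, +3, …; 8, 14, 17, 23, 26 → 32.
So the next record is 64 nests, 32 birds.

64 nests, 32 birds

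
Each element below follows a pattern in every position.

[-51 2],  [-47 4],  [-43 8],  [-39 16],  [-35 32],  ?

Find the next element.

First entry goes -51, -47, -43, -39, -35 → -31 (+4 each step).
Second entry — ×2 each step: 2, 4, 8, 16, 32 → 64.
Combining the parts gives [-31 64].

[-31 64]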